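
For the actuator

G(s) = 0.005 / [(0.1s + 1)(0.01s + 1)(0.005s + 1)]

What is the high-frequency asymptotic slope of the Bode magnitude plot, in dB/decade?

Each pole contributes −20 dB/decade at high frequency; each zero contributes +20 dB/decade.
Net: 0 zero(s) − 3 pole(s) → -60 dB/decade.

-60 dB/decade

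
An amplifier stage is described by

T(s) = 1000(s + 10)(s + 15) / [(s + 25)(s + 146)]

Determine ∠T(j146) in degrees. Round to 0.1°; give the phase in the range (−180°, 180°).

44.9°

At s = jω = j146:
zero (s+10): 10 + j146 → |·| = √(10²+146²) = √21416 ≈ 146.34, ∠ = arctan(146/10) ≈ 86.08°
zero (s+15): 15 + j146 → |·| = √(15²+146²) = √21541 ≈ 146.77, ∠ = arctan(146/15) ≈ 84.13°
pole (s+25): 25 + j146 → |·| = √(25²+146²) = √21941 ≈ 148.12, ∠ = arctan(146/25) ≈ 80.28°
pole (s+146): 146 + j146 → |·| = √(146²+146²) = √42632 ≈ 206.48, ∠ = arctan(146/146) ≈ 45.00°
∠T = 170.21° − 125.28° = 44.93°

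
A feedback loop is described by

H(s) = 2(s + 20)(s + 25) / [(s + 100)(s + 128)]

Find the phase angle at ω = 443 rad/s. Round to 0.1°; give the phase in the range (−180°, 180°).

At s = jω = j443:
zero (s+20): 20 + j443 → |·| = √(20²+443²) = √196649 ≈ 443.45, ∠ = arctan(443/20) ≈ 87.42°
zero (s+25): 25 + j443 → |·| = √(25²+443²) = √196874 ≈ 443.7, ∠ = arctan(443/25) ≈ 86.77°
pole (s+100): 100 + j443 → |·| = √(100²+443²) = √206249 ≈ 454.15, ∠ = arctan(443/100) ≈ 77.28°
pole (s+128): 128 + j443 → |·| = √(128²+443²) = √212633 ≈ 461.12, ∠ = arctan(443/128) ≈ 73.88°
∠H = 174.19° − 151.16° = 23.03°

23.0°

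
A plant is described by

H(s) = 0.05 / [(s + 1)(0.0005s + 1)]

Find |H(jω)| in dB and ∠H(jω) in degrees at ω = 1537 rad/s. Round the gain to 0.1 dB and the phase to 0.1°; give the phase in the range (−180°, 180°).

At ω = 1537 rad/s:
pole (1 + j1537·1) = 1 + j1537 → |·| ≈ 1537, ∠ ≈ 89.96°
pole (1 + j1537·0.0005) = 1 + j0.7685 → |·| ≈ 1.2612, ∠ ≈ 37.54°
|H| = 0.05 · 1 / (1537 · 1.2612) ≈ 2.5794e-05
Gain = 20 log₁₀(2.5794e-05) ≈ -91.77 dB
∠H = (0°) − (89.96° + 37.54°) = -127.50°

-91.8 dB, -127.5°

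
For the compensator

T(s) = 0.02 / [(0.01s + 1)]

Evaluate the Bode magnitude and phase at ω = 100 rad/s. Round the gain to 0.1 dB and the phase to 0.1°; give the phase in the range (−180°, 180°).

At ω = 100 rad/s:
pole (1 + j100·0.01) = 1 + j1 → |·| ≈ 1.4142, ∠ ≈ 45.00°
|T| = 0.02 · 1 / (1.4142) ≈ 0.014142
Gain = 20 log₁₀(0.014142) ≈ -36.99 dB
∠T = (0°) − (45.00°) = -45.00°

-37.0 dB, -45.0°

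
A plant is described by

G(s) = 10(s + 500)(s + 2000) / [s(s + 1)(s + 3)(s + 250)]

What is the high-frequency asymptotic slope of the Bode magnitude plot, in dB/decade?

-40 dB/decade

Each pole contributes −20 dB/decade at high frequency; each zero contributes +20 dB/decade.
Net: 2 zero(s) − 4 pole(s) → -40 dB/decade.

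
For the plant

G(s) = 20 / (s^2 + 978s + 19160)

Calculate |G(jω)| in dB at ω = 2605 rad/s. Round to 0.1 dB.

Substitute s = j2605:
Numerator: 20 = 20 + j0
Denominator: (j2605)^2 + 978(j2605) + 19160 = -6766865 + j2547690
|N| = √(20² + 0²) ≈ 20, ∠N ≈ 0.00°
|D| = √(6766865² + 2547690²) ≈ 7.2306e+06, ∠D ≈ 159.37°
|G| = 20 / 7.2306e+06 ≈ 2.766e-06
Gain = 20 log₁₀(2.766e-06) ≈ -111.16 dB

-111.2 dB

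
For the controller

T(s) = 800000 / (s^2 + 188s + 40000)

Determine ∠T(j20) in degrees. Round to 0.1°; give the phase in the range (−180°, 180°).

-5.4°

At s = jω = j20:
quadratic: (j20)² + 188·j20 + 40000 = 39600 + j3760 → |·| ≈ 39778, ∠ ≈ 5.42°
∠T = 0.00° − 5.42° = -5.42°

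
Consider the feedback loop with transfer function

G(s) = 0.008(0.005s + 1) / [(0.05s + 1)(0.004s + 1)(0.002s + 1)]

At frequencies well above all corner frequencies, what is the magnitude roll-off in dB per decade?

Each pole contributes −20 dB/decade at high frequency; each zero contributes +20 dB/decade.
Net: 1 zero(s) − 3 pole(s) → -40 dB/decade.

-40 dB/decade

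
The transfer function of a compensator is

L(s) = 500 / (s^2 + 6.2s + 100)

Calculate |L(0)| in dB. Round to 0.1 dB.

L(0) = 500 / 100 = 5
20 log₁₀(5) ≈ 13.98 dB

14.0 dB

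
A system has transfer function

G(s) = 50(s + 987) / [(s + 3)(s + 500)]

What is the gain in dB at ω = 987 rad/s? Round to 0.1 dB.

At s = jω = j987:
zero (s+987): 987 + j987 → |·| = √(987²+987²) = √1948338 ≈ 1395.8, ∠ = arctan(987/987) ≈ 45.00°
pole (s+3): 3 + j987 → |·| = √(3²+987²) = √974178 ≈ 987, ∠ = arctan(987/3) ≈ 89.83°
pole (s+500): 500 + j987 → |·| = √(500²+987²) = √1224169 ≈ 1106.4, ∠ = arctan(987/500) ≈ 63.13°
|G| = 50 · 1395.8 / 1.092e+06 ≈ 0.06391
Gain = 20 log₁₀(0.06391) ≈ -23.89 dB

-23.9 dB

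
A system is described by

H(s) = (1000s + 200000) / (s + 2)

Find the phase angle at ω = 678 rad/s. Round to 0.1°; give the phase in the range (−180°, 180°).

-16.3°

Substitute s = j678:
Numerator: 1000(j678) + 200000 = 200000 + j678000
Denominator: (j678) + 2 = 2 + j678
|N| = √(200000² + 678000²) ≈ 7.0688e+05, ∠N ≈ 73.56°
|D| = √(2² + 678²) ≈ 678, ∠D ≈ 89.83°
∠H = 73.56° − 89.83° = -16.27°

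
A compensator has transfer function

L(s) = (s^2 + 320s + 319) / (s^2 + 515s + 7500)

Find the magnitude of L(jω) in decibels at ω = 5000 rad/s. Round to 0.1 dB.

Substitute s = j5000:
Numerator: (j5000)^2 + 320(j5000) + 319 = -24999681 + j1600000
Denominator: (j5000)^2 + 515(j5000) + 7500 = -24992500 + j2575000
|N| = √(24999681² + 1600000²) ≈ 2.5051e+07, ∠N ≈ 176.34°
|D| = √(24992500² + 2575000²) ≈ 2.5125e+07, ∠D ≈ 174.12°
|L| = 2.5051e+07 / 2.5125e+07 ≈ 0.99705
Gain = 20 log₁₀(0.99705) ≈ -0.03 dB

-0.0 dB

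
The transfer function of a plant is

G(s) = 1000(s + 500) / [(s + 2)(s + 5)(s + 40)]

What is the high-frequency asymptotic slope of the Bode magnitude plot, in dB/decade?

-40 dB/decade

Each pole contributes −20 dB/decade at high frequency; each zero contributes +20 dB/decade.
Net: 1 zero(s) − 3 pole(s) → -40 dB/decade.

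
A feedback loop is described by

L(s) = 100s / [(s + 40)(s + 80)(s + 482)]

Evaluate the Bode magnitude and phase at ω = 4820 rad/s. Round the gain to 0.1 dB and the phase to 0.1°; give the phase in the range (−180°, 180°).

-107.4 dB, -172.9°

At s = jω = j4820:
zero at origin: s = j4820 → |·| = 4820, ∠ = 90.00°
pole (s+40): 40 + j4820 → |·| = √(40²+4820²) = √23234000 ≈ 4820.2, ∠ = arctan(4820/40) ≈ 89.52°
pole (s+80): 80 + j4820 → |·| = √(80²+4820²) = √23238800 ≈ 4820.7, ∠ = arctan(4820/80) ≈ 89.05°
pole (s+482): 482 + j4820 → |·| = √(482²+4820²) = √23464724 ≈ 4844, ∠ = arctan(4820/482) ≈ 84.29°
|L| = 100 · 4820 / 1.1256e+11 ≈ 4.2822e-06
Gain = 20 log₁₀(4.2822e-06) ≈ -107.37 dB
∠L = 90.00° − 262.86° = -172.86°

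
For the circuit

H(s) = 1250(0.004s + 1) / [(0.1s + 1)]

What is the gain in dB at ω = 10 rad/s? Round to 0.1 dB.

At ω = 10 rad/s:
zero (1 + j10·0.004) = 1 + j0.04 → |·| ≈ 1.0008, ∠ ≈ 2.29°
pole (1 + j10·0.1) = 1 + j1 → |·| ≈ 1.4142, ∠ ≈ 45.00°
|H| = 1250 · 1.0008 / (1.4142) ≈ 884.6
Gain = 20 log₁₀(884.6) ≈ 58.93 dB

58.9 dB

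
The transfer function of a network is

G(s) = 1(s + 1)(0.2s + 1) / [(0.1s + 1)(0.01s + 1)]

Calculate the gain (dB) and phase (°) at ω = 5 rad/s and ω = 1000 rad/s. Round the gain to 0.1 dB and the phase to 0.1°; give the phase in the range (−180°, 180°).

ω = 5: 16.2 dB, 94.3°; ω = 1000: 46.0 dB, 5.9°

At ω = 5 rad/s:
zero (1 + j5·1) = 1 + j5 → |·| ≈ 5.099, ∠ ≈ 78.69°
zero (1 + j5·0.2) = 1 + j1 → |·| ≈ 1.4142, ∠ ≈ 45.00°
pole (1 + j5·0.1) = 1 + j0.5 → |·| ≈ 1.118, ∠ ≈ 26.57°
pole (1 + j5·0.01) = 1 + j0.05 → |·| ≈ 1.0012, ∠ ≈ 2.86°
|G| = 1 · 5.099 · 1.4142 / (1.118 · 1.0012) ≈ 6.4422
Gain = 20 log₁₀(6.4422) ≈ 16.18 dB
∠G = (78.69° + 45.00°) − (26.57° + 2.86°) = 94.26°

At ω = 1000 rad/s:
zero (1 + j1000·1) = 1 + j1000 → |·| ≈ 1000, ∠ ≈ 89.94°
zero (1 + j1000·0.2) = 1 + j200 → |·| ≈ 200, ∠ ≈ 89.71°
pole (1 + j1000·0.1) = 1 + j100 → |·| ≈ 100, ∠ ≈ 89.43°
pole (1 + j1000·0.01) = 1 + j10 → |·| ≈ 10.05, ∠ ≈ 84.29°
|G| = 1 · 1000 · 200 / (100 · 10.05) ≈ 199
Gain = 20 log₁₀(199) ≈ 45.98 dB
∠G = (89.94° + 89.71°) − (89.43° + 84.29°) = 5.93°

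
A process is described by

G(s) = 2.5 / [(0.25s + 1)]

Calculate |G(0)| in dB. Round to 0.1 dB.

8.0 dB

G(0) = 2.5 · 1 / 1 = 2.5
20 log₁₀(2.5) ≈ 7.96 dB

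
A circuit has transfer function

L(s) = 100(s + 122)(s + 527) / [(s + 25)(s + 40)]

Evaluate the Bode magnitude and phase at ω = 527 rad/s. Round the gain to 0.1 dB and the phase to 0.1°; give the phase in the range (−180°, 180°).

43.2 dB, -51.0°

At s = jω = j527:
zero (s+122): 122 + j527 → |·| = √(122²+527²) = √292613 ≈ 540.94, ∠ = arctan(527/122) ≈ 76.97°
zero (s+527): 527 + j527 → |·| = √(527²+527²) = √555458 ≈ 745.29, ∠ = arctan(527/527) ≈ 45.00°
pole (s+25): 25 + j527 → |·| = √(25²+527²) = √278354 ≈ 527.59, ∠ = arctan(527/25) ≈ 87.28°
pole (s+40): 40 + j527 → |·| = √(40²+527²) = √279329 ≈ 528.52, ∠ = arctan(527/40) ≈ 85.66°
|L| = 100 · 4.0316e+05 / 2.7884e+05 ≈ 144.58
Gain = 20 log₁₀(144.58) ≈ 43.20 dB
∠L = 121.97° − 172.94° = -50.97°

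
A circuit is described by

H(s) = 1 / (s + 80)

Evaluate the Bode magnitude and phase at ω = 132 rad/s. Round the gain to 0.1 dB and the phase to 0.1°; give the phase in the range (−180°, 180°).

At s = jω = j132:
pole (s+80): 80 + j132 → |·| = √(80²+132²) = √23824 ≈ 154.35, ∠ = arctan(132/80) ≈ 58.78°
|H| = 1 / 154.35 ≈ 0.0064788
Gain = 20 log₁₀(0.0064788) ≈ -43.77 dB
∠H = 0.00° − 58.78° = -58.78°

-43.8 dB, -58.8°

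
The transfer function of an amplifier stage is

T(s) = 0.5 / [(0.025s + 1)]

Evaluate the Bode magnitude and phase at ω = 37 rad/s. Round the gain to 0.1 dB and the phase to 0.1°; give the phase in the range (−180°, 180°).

-8.7 dB, -42.8°

At ω = 37 rad/s:
pole (1 + j37·0.025) = 1 + j0.925 → |·| ≈ 1.3622, ∠ ≈ 42.77°
|T| = 0.5 · 1 / (1.3622) ≈ 0.36705
Gain = 20 log₁₀(0.36705) ≈ -8.71 dB
∠T = (0°) − (42.77°) = -42.77°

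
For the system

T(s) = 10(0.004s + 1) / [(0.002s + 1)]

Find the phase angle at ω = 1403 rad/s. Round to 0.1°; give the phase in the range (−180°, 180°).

At ω = 1403 rad/s:
zero (1 + j1403·0.004) = 1 + j5.612 → |·| ≈ 5.7004, ∠ ≈ 79.90°
pole (1 + j1403·0.002) = 1 + j2.806 → |·| ≈ 2.9789, ∠ ≈ 70.38°
∠T = (79.90°) − (70.38°) = 9.52°

9.5°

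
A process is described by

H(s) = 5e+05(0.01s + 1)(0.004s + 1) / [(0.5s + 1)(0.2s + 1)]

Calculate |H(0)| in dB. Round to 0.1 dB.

H(0) = 5e+05 · 1 / 1 = 5e+05
20 log₁₀(5e+05) ≈ 113.98 dB

114.0 dB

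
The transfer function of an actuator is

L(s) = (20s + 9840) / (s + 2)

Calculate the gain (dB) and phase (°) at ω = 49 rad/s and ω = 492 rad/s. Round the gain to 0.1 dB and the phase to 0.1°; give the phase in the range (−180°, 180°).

Substitute s = j49:
Numerator: 20(j49) + 9840 = 9840 + j980
Denominator: (j49) + 2 = 2 + j49
|N| = √(9840² + 980²) ≈ 9888.7, ∠N ≈ 5.69°
|D| = √(2² + 49²) ≈ 49.041, ∠D ≈ 87.66°
|L| = 9888.7 / 49.041 ≈ 201.64
Gain = 20 log₁₀(201.64) ≈ 46.09 dB
∠L = 5.69° − 87.66° = -81.97°

Substitute s = j492:
Numerator: 20(j492) + 9840 = 9840 + j9840
Denominator: (j492) + 2 = 2 + j492
|N| = √(9840² + 9840²) ≈ 13916, ∠N ≈ 45.00°
|D| = √(2² + 492²) ≈ 492, ∠D ≈ 89.77°
|L| = 13916 / 492 ≈ 28.285
Gain = 20 log₁₀(28.285) ≈ 29.03 dB
∠L = 45.00° − 89.77° = -44.77°

ω = 49: 46.1 dB, -82.0°; ω = 492: 29.0 dB, -44.8°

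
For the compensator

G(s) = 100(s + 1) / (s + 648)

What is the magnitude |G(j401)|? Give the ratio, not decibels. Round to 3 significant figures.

52.6

At s = jω = j401:
zero (s+1): 1 + j401 → |·| = √(1²+401²) = √160802 ≈ 401, ∠ = arctan(401/1) ≈ 89.86°
pole (s+648): 648 + j401 → |·| = √(648²+401²) = √580705 ≈ 762.04, ∠ = arctan(401/648) ≈ 31.75°
|G| = 100 · 401 / 762.04 ≈ 52.622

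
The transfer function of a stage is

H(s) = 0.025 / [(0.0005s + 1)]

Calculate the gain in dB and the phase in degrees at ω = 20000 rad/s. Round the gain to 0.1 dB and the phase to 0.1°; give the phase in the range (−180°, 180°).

At ω = 20000 rad/s:
pole (1 + j20000·0.0005) = 1 + j10 → |·| ≈ 10.05, ∠ ≈ 84.29°
|H| = 0.025 · 1 / (10.05) ≈ 0.0024876
Gain = 20 log₁₀(0.0024876) ≈ -52.08 dB
∠H = (0°) − (84.29°) = -84.29°

-52.1 dB, -84.3°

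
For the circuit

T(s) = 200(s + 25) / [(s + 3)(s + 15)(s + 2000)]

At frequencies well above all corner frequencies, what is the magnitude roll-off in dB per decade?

Each pole contributes −20 dB/decade at high frequency; each zero contributes +20 dB/decade.
Net: 1 zero(s) − 3 pole(s) → -40 dB/decade.

-40 dB/decade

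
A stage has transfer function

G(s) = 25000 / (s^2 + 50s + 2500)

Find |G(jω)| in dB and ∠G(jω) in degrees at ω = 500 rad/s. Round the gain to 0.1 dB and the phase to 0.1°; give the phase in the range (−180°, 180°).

At s = jω = j500:
quadratic: (j500)² + 50·j500 + 2500 = -247500 + j25000 → |·| ≈ 2.4876e+05, ∠ ≈ 174.23°
|G| = 25000 / 2.4876e+05 ≈ 0.1005
Gain = 20 log₁₀(0.1005) ≈ -19.96 dB
∠G = 0.00° − 174.23° = -174.23°

-20.0 dB, -174.2°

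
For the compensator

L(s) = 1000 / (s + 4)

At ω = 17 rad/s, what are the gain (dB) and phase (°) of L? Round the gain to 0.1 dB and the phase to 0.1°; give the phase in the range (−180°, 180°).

35.2 dB, -76.8°

At s = jω = j17:
pole (s+4): 4 + j17 → |·| = √(4²+17²) = √305 ≈ 17.464, ∠ = arctan(17/4) ≈ 76.76°
|L| = 1000 / 17.464 ≈ 57.261
Gain = 20 log₁₀(57.261) ≈ 35.16 dB
∠L = 0.00° − 76.76° = -76.76°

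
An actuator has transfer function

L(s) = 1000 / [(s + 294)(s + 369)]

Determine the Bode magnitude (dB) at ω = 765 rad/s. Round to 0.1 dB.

-56.9 dB

At s = jω = j765:
pole (s+294): 294 + j765 → |·| = √(294²+765²) = √671661 ≈ 819.55, ∠ = arctan(765/294) ≈ 68.98°
pole (s+369): 369 + j765 → |·| = √(369²+765²) = √721386 ≈ 849.34, ∠ = arctan(765/369) ≈ 64.25°
|L| = 1000 / 6.9608e+05 ≈ 0.0014366
Gain = 20 log₁₀(0.0014366) ≈ -56.85 dB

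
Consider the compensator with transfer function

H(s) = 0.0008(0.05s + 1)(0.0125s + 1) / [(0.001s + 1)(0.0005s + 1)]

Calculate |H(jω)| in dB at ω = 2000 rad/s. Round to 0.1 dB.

-4.0 dB

At ω = 2000 rad/s:
zero (1 + j2000·0.05) = 1 + j100 → |·| ≈ 100, ∠ ≈ 89.43°
zero (1 + j2000·0.0125) = 1 + j25 → |·| ≈ 25.02, ∠ ≈ 87.71°
pole (1 + j2000·0.001) = 1 + j2 → |·| ≈ 2.2361, ∠ ≈ 63.43°
pole (1 + j2000·0.0005) = 1 + j1 → |·| ≈ 1.4142, ∠ ≈ 45.00°
|H| = 0.0008 · 100 · 25.02 / (2.2361 · 1.4142) ≈ 0.63296
Gain = 20 log₁₀(0.63296) ≈ -3.97 dB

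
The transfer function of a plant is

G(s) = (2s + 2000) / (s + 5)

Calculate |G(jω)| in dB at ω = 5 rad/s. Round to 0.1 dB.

Substitute s = j5:
Numerator: 2(j5) + 2000 = 2000 + j10
Denominator: (j5) + 5 = 5 + j5
|N| = √(2000² + 10²) ≈ 2000, ∠N ≈ 0.29°
|D| = √(5² + 5²) ≈ 7.0711, ∠D ≈ 45.00°
|G| = 2000 / 7.0711 ≈ 282.84
Gain = 20 log₁₀(282.84) ≈ 49.03 dB

49.0 dB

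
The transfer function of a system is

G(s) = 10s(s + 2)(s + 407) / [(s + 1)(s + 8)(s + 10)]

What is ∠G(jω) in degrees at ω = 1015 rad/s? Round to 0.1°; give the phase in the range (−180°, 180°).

At s = jω = j1015:
zero (s+2): 2 + j1015 → |·| = √(2²+1015²) = √1030229 ≈ 1015, ∠ = arctan(1015/2) ≈ 89.89°
zero (s+407): 407 + j1015 → |·| = √(407²+1015²) = √1195874 ≈ 1093.6, ∠ = arctan(1015/407) ≈ 68.15°
zero at origin: s = j1015 → |·| = 1015, ∠ = 90.00°
pole (s+1): 1 + j1015 → |·| = √(1²+1015²) = √1030226 ≈ 1015, ∠ = arctan(1015/1) ≈ 89.94°
pole (s+8): 8 + j1015 → |·| = √(8²+1015²) = √1030289 ≈ 1015, ∠ = arctan(1015/8) ≈ 89.55°
pole (s+10): 10 + j1015 → |·| = √(10²+1015²) = √1030325 ≈ 1015, ∠ = arctan(1015/10) ≈ 89.44°
∠G = 248.04° − 268.93° = -20.89°

-20.9°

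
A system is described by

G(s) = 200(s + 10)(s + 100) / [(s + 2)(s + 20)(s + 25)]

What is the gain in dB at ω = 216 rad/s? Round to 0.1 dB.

At s = jω = j216:
zero (s+10): 10 + j216 → |·| = √(10²+216²) = √46756 ≈ 216.23, ∠ = arctan(216/10) ≈ 87.35°
zero (s+100): 100 + j216 → |·| = √(100²+216²) = √56656 ≈ 238.03, ∠ = arctan(216/100) ≈ 65.16°
pole (s+2): 2 + j216 → |·| = √(2²+216²) = √46660 ≈ 216.01, ∠ = arctan(216/2) ≈ 89.47°
pole (s+20): 20 + j216 → |·| = √(20²+216²) = √47056 ≈ 216.92, ∠ = arctan(216/20) ≈ 84.71°
pole (s+25): 25 + j216 → |·| = √(25²+216²) = √47281 ≈ 217.44, ∠ = arctan(216/25) ≈ 83.40°
|G| = 200 · 51469 / 1.0189e+07 ≈ 1.0103
Gain = 20 log₁₀(1.0103) ≈ 0.09 dB

0.1 dB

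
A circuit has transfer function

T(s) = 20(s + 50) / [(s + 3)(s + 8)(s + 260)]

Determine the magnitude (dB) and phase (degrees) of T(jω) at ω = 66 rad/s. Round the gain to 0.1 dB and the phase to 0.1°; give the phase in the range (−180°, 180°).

At s = jω = j66:
zero (s+50): 50 + j66 → |·| = √(50²+66²) = √6856 ≈ 82.801, ∠ = arctan(66/50) ≈ 52.85°
pole (s+3): 3 + j66 → |·| = √(3²+66²) = √4365 ≈ 66.068, ∠ = arctan(66/3) ≈ 87.40°
pole (s+8): 8 + j66 → |·| = √(8²+66²) = √4420 ≈ 66.483, ∠ = arctan(66/8) ≈ 83.09°
pole (s+260): 260 + j66 → |·| = √(260²+66²) = √71956 ≈ 268.25, ∠ = arctan(66/260) ≈ 14.24°
|T| = 20 · 82.801 / 1.1783e+06 ≈ 0.0014054
Gain = 20 log₁₀(0.0014054) ≈ -57.04 dB
∠T = 52.85° − 184.73° = -131.88°

-57.0 dB, -131.9°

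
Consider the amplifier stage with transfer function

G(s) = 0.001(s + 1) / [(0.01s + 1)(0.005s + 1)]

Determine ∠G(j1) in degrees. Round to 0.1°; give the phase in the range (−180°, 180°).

44.1°

At ω = 1 rad/s:
zero (1 + j1·1) = 1 + j1 → |·| ≈ 1.4142, ∠ ≈ 45.00°
pole (1 + j1·0.01) = 1 + j0.01 → |·| ≈ 1, ∠ ≈ 0.57°
pole (1 + j1·0.005) = 1 + j0.005 → |·| ≈ 1, ∠ ≈ 0.29°
∠G = (45.00°) − (0.57° + 0.29°) = 44.14°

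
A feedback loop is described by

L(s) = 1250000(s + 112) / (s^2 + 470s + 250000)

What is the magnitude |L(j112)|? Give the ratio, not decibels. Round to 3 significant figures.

At s = jω = j112:
zero (s+112): 112 + j112 → |·| = √(112²+112²) = √25088 ≈ 158.39, ∠ = arctan(112/112) ≈ 45.00°
quadratic: (j112)² + 470·j112 + 250000 = 237456 + j52640 → |·| ≈ 2.4322e+05, ∠ ≈ 12.50°
|L| = 1250000 · 158.39 / 2.4322e+05 ≈ 814.03

814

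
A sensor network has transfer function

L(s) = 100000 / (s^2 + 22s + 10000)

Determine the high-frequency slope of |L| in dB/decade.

Each pole contributes −20 dB/decade at high frequency; each zero contributes +20 dB/decade.
Net: 0 zero(s) − 2 pole(s) → -40 dB/decade.

-40 dB/decade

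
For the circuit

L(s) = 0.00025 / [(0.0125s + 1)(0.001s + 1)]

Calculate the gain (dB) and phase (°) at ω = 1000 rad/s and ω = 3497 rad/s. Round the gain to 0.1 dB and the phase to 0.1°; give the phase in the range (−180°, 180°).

At ω = 1000 rad/s:
pole (1 + j1000·0.0125) = 1 + j12.5 → |·| ≈ 12.54, ∠ ≈ 85.43°
pole (1 + j1000·0.001) = 1 + j1 → |·| ≈ 1.4142, ∠ ≈ 45.00°
|L| = 0.00025 · 1 / (12.54 · 1.4142) ≈ 1.4097e-05
Gain = 20 log₁₀(1.4097e-05) ≈ -97.02 dB
∠L = (0°) − (85.43° + 45.00°) = -130.43°

At ω = 3497 rad/s:
pole (1 + j3497·0.0125) = 1 + j43.7125 → |·| ≈ 43.724, ∠ ≈ 88.69°
pole (1 + j3497·0.001) = 1 + j3.497 → |·| ≈ 3.6372, ∠ ≈ 74.04°
|L| = 0.00025 · 1 / (43.724 · 3.6372) ≈ 1.572e-06
Gain = 20 log₁₀(1.572e-06) ≈ -116.07 dB
∠L = (0°) − (88.69° + 74.04°) = -162.73°

ω = 1000: -97.0 dB, -130.4°; ω = 3497: -116.1 dB, -162.7°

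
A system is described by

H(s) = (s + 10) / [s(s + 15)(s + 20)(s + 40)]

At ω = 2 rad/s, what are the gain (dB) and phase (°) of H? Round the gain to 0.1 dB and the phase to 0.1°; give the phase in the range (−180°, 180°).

-67.6 dB, -94.9°

At s = jω = j2:
zero (s+10): 10 + j2 → |·| = √(10²+2²) = √104 ≈ 10.198, ∠ = arctan(2/10) ≈ 11.31°
pole (s+15): 15 + j2 → |·| = √(15²+2²) = √229 ≈ 15.133, ∠ = arctan(2/15) ≈ 7.59°
pole (s+20): 20 + j2 → |·| = √(20²+2²) = √404 ≈ 20.1, ∠ = arctan(2/20) ≈ 5.71°
pole (s+40): 40 + j2 → |·| = √(40²+2²) = √1604 ≈ 40.05, ∠ = arctan(2/40) ≈ 2.86°
pole at origin: |s| = 2, ∠ = 90.00° (in denominator)
|H| = 1 · 10.198 / 24364 ≈ 0.00041857
Gain = 20 log₁₀(0.00041857) ≈ -67.56 dB
∠H = 11.31° − 106.16° = -94.85°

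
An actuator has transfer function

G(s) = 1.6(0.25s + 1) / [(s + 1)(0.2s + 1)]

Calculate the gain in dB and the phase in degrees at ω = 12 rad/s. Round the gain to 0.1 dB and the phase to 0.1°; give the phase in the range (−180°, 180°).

At ω = 12 rad/s:
zero (1 + j12·0.25) = 1 + j3 → |·| ≈ 3.1623, ∠ ≈ 71.57°
pole (1 + j12·1) = 1 + j12 → |·| ≈ 12.042, ∠ ≈ 85.24°
pole (1 + j12·0.2) = 1 + j2.4 → |·| ≈ 2.6, ∠ ≈ 67.38°
|G| = 1.6 · 3.1623 / (12.042 · 2.6) ≈ 0.1616
Gain = 20 log₁₀(0.1616) ≈ -15.83 dB
∠G = (71.57°) − (85.24° + 67.38°) = -81.05°

-15.8 dB, -81.1°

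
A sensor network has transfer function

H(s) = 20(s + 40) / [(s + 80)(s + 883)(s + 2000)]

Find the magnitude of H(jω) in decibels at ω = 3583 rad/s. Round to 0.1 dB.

-117.6 dB

At s = jω = j3583:
zero (s+40): 40 + j3583 → |·| = √(40²+3583²) = √12839489 ≈ 3583.2, ∠ = arctan(3583/40) ≈ 89.36°
pole (s+80): 80 + j3583 → |·| = √(80²+3583²) = √12844289 ≈ 3583.9, ∠ = arctan(3583/80) ≈ 88.72°
pole (s+883): 883 + j3583 → |·| = √(883²+3583²) = √13617578 ≈ 3690.2, ∠ = arctan(3583/883) ≈ 76.16°
pole (s+2000): 2000 + j3583 → |·| = √(2000²+3583²) = √16837889 ≈ 4103.4, ∠ = arctan(3583/2000) ≈ 60.83°
|H| = 20 · 3583.2 / 5.4269e+10 ≈ 1.3205e-06
Gain = 20 log₁₀(1.3205e-06) ≈ -117.59 dB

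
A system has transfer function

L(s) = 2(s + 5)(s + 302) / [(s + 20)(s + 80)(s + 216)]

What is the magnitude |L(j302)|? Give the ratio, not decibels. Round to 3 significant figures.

At s = jω = j302:
zero (s+5): 5 + j302 → |·| = √(5²+302²) = √91229 ≈ 302.04, ∠ = arctan(302/5) ≈ 89.05°
zero (s+302): 302 + j302 → |·| = √(302²+302²) = √182408 ≈ 427.09, ∠ = arctan(302/302) ≈ 45.00°
pole (s+20): 20 + j302 → |·| = √(20²+302²) = √91604 ≈ 302.66, ∠ = arctan(302/20) ≈ 86.21°
pole (s+80): 80 + j302 → |·| = √(80²+302²) = √97604 ≈ 312.42, ∠ = arctan(302/80) ≈ 75.16°
pole (s+216): 216 + j302 → |·| = √(216²+302²) = √137860 ≈ 371.3, ∠ = arctan(302/216) ≈ 54.43°
|L| = 2 · 1.29e+05 / 3.5109e+07 ≈ 0.0073485

0.00735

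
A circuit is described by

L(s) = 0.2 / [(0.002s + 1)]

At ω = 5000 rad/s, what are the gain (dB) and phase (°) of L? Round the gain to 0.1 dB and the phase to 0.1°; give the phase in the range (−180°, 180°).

At ω = 5000 rad/s:
pole (1 + j5000·0.002) = 1 + j10 → |·| ≈ 10.05, ∠ ≈ 84.29°
|L| = 0.2 · 1 / (10.05) ≈ 0.0199
Gain = 20 log₁₀(0.0199) ≈ -34.02 dB
∠L = (0°) − (84.29°) = -84.29°

-34.0 dB, -84.3°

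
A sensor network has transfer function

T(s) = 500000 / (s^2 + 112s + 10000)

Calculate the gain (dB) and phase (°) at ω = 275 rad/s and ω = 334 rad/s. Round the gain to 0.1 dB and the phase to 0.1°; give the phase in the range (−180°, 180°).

At s = jω = j275:
quadratic: (j275)² + 112·j275 + 10000 = -65625 + j30800 → |·| ≈ 72493, ∠ ≈ 154.86°
|T| = 500000 / 72493 ≈ 6.8972
Gain = 20 log₁₀(6.8972) ≈ 16.77 dB
∠T = 0.00° − 154.86° = -154.86°

At s = jω = j334:
quadratic: (j334)² + 112·j334 + 10000 = -101556 + j37408 → |·| ≈ 1.0823e+05, ∠ ≈ 159.78°
|T| = 500000 / 1.0823e+05 ≈ 4.6198
Gain = 20 log₁₀(4.6198) ≈ 13.29 dB
∠T = 0.00° − 159.78° = -159.78°

ω = 275: 16.8 dB, -154.9°; ω = 334: 13.3 dB, -159.8°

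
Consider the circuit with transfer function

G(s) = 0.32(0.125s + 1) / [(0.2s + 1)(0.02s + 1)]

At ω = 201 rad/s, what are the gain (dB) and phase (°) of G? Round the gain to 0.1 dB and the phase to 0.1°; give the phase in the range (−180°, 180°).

-26.3 dB, -76.9°

At ω = 201 rad/s:
zero (1 + j201·0.125) = 1 + j25.125 → |·| ≈ 25.145, ∠ ≈ 87.72°
pole (1 + j201·0.2) = 1 + j40.2 → |·| ≈ 40.212, ∠ ≈ 88.58°
pole (1 + j201·0.02) = 1 + j4.02 → |·| ≈ 4.1425, ∠ ≈ 76.03°
|G| = 0.32 · 25.145 / (40.212 · 4.1425) ≈ 0.048304
Gain = 20 log₁₀(0.048304) ≈ -26.32 dB
∠G = (87.72°) − (88.58° + 76.03°) = -76.89°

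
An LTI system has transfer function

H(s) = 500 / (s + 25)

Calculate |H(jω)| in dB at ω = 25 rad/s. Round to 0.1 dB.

At s = jω = j25:
pole (s+25): 25 + j25 → |·| = √(25²+25²) = √1250 ≈ 35.355, ∠ = arctan(25/25) ≈ 45.00°
|H| = 500 / 35.355 ≈ 14.142
Gain = 20 log₁₀(14.142) ≈ 23.01 dB

23.0 dB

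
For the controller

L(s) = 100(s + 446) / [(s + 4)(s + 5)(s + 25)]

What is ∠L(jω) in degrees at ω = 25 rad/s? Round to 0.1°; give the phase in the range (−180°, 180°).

158.6°

At s = jω = j25:
zero (s+446): 446 + j25 → |·| = √(446²+25²) = √199541 ≈ 446.7, ∠ = arctan(25/446) ≈ 3.21°
pole (s+4): 4 + j25 → |·| = √(4²+25²) = √641 ≈ 25.318, ∠ = arctan(25/4) ≈ 80.91°
pole (s+5): 5 + j25 → |·| = √(5²+25²) = √650 ≈ 25.495, ∠ = arctan(25/5) ≈ 78.69°
pole (s+25): 25 + j25 → |·| = √(25²+25²) = √1250 ≈ 35.355, ∠ = arctan(25/25) ≈ 45.00°
∠L = 3.21° − 204.60° = -201.39° ≡ 158.61° (principal value)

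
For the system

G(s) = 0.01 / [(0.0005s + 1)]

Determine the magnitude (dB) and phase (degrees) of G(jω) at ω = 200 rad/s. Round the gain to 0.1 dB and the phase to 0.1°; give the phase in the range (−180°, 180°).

-40.0 dB, -5.7°

At ω = 200 rad/s:
pole (1 + j200·0.0005) = 1 + j0.1 → |·| ≈ 1.005, ∠ ≈ 5.71°
|G| = 0.01 · 1 / (1.005) ≈ 0.0099502
Gain = 20 log₁₀(0.0099502) ≈ -40.04 dB
∠G = (0°) − (5.71°) = -5.71°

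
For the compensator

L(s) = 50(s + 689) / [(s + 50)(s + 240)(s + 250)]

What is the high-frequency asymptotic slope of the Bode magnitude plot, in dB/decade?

-40 dB/decade

Each pole contributes −20 dB/decade at high frequency; each zero contributes +20 dB/decade.
Net: 1 zero(s) − 3 pole(s) → -40 dB/decade.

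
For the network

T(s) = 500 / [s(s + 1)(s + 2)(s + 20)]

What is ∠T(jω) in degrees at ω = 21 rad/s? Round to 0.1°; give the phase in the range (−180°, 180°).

At s = jω = j21:
pole (s+1): 1 + j21 → |·| = √(1²+21²) = √442 ≈ 21.024, ∠ = arctan(21/1) ≈ 87.27°
pole (s+2): 2 + j21 → |·| = √(2²+21²) = √445 ≈ 21.095, ∠ = arctan(21/2) ≈ 84.56°
pole (s+20): 20 + j21 → |·| = √(20²+21²) = √841 ≈ 29, ∠ = arctan(21/20) ≈ 46.40°
pole at origin: |s| = 21, ∠ = 90.00° (in denominator)
∠T = 0.00° − 308.23° = -308.23° ≡ 51.77° (principal value)

51.8°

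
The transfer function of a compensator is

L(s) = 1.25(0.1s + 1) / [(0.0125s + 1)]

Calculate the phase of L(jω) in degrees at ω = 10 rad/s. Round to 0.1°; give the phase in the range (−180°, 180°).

At ω = 10 rad/s:
zero (1 + j10·0.1) = 1 + j1 → |·| ≈ 1.4142, ∠ ≈ 45.00°
pole (1 + j10·0.0125) = 1 + j0.125 → |·| ≈ 1.0078, ∠ ≈ 7.13°
∠L = (45.00°) − (7.13°) = 37.87°

37.9°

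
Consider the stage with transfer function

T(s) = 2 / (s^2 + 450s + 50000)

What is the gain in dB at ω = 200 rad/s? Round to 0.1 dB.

Substitute s = j200:
Numerator: 2 = 2 + j0
Denominator: (j200)^2 + 450(j200) + 50000 = 10000 + j90000
|N| = √(2² + 0²) ≈ 2, ∠N ≈ 0.00°
|D| = √(10000² + 90000²) ≈ 90554, ∠D ≈ 83.66°
|T| = 2 / 90554 ≈ 2.2086e-05
Gain = 20 log₁₀(2.2086e-05) ≈ -93.12 dB

-93.1 dB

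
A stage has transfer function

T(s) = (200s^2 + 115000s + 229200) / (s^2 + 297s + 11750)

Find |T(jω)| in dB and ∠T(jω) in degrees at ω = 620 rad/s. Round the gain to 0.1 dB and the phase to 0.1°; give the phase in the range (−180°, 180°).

48.0 dB, -16.6°

Substitute s = j620:
Numerator: 200(j620)^2 + 115000(j620) + 229200 = -76650800 + j71300000
Denominator: (j620)^2 + 297(j620) + 11750 = -372650 + j184140
|N| = √(76650800² + 71300000²) ≈ 1.0469e+08, ∠N ≈ 137.07°
|D| = √(372650² + 184140²) ≈ 4.1566e+05, ∠D ≈ 153.70°
|T| = 1.0469e+08 / 4.1566e+05 ≈ 251.86
Gain = 20 log₁₀(251.86) ≈ 48.02 dB
∠T = 137.07° − 153.70° = -16.63°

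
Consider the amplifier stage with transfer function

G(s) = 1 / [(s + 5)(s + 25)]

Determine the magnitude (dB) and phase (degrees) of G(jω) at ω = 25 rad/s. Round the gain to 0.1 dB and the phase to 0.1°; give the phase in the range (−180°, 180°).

At s = jω = j25:
pole (s+5): 5 + j25 → |·| = √(5²+25²) = √650 ≈ 25.495, ∠ = arctan(25/5) ≈ 78.69°
pole (s+25): 25 + j25 → |·| = √(25²+25²) = √1250 ≈ 35.355, ∠ = arctan(25/25) ≈ 45.00°
|G| = 1 / 901.38 ≈ 0.0011094
Gain = 20 log₁₀(0.0011094) ≈ -59.10 dB
∠G = 0.00° − 123.69° = -123.69°

-59.1 dB, -123.7°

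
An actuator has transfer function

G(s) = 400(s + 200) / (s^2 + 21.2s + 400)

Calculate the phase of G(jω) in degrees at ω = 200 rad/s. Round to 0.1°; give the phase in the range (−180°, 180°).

At s = jω = j200:
zero (s+200): 200 + j200 → |·| = √(200²+200²) = √80000 ≈ 282.84, ∠ = arctan(200/200) ≈ 45.00°
quadratic: (j200)² + 21.2·j200 + 400 = -39600 + j4240 → |·| ≈ 39826, ∠ ≈ 173.89°
∠G = 45.00° − 173.89° = -128.89°

-128.9°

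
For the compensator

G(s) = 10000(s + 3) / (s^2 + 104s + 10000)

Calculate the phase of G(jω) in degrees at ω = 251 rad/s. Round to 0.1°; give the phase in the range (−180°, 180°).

-64.5°

At s = jω = j251:
zero (s+3): 3 + j251 → |·| = √(3²+251²) = √63010 ≈ 251.02, ∠ = arctan(251/3) ≈ 89.32°
quadratic: (j251)² + 104·j251 + 10000 = -53001 + j26104 → |·| ≈ 59081, ∠ ≈ 153.78°
∠G = 89.32° − 153.78° = -64.46°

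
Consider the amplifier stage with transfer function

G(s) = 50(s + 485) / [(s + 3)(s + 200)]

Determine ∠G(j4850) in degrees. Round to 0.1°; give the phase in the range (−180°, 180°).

At s = jω = j4850:
zero (s+485): 485 + j4850 → |·| = √(485²+4850²) = √23757725 ≈ 4874.2, ∠ = arctan(4850/485) ≈ 84.29°
pole (s+3): 3 + j4850 → |·| = √(3²+4850²) = √23522509 ≈ 4850, ∠ = arctan(4850/3) ≈ 89.96°
pole (s+200): 200 + j4850 → |·| = √(200²+4850²) = √23562500 ≈ 4854.1, ∠ = arctan(4850/200) ≈ 87.64°
∠G = 84.29° − 177.60° = -93.31°

-93.3°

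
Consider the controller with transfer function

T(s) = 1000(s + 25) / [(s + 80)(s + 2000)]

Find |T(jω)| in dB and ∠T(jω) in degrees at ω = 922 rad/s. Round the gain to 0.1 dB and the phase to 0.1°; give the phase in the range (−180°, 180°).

At s = jω = j922:
zero (s+25): 25 + j922 → |·| = √(25²+922²) = √850709 ≈ 922.34, ∠ = arctan(922/25) ≈ 88.45°
pole (s+80): 80 + j922 → |·| = √(80²+922²) = √856484 ≈ 925.46, ∠ = arctan(922/80) ≈ 85.04°
pole (s+2000): 2000 + j922 → |·| = √(2000²+922²) = √4850084 ≈ 2202.3, ∠ = arctan(922/2000) ≈ 24.75°
|T| = 1000 · 922.34 / 2.0381e+06 ≈ 0.45255
Gain = 20 log₁₀(0.45255) ≈ -6.89 dB
∠T = 88.45° − 109.79° = -21.34°

-6.9 dB, -21.3°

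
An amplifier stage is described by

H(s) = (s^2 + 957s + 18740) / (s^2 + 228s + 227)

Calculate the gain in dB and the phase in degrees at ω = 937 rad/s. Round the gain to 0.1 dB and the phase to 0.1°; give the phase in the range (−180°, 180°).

Substitute s = j937:
Numerator: (j937)^2 + 957(j937) + 18740 = -859229 + j896709
Denominator: (j937)^2 + 228(j937) + 227 = -877742 + j213636
|N| = √(859229² + 896709²) ≈ 1.2419e+06, ∠N ≈ 133.78°
|D| = √(877742² + 213636²) ≈ 9.0337e+05, ∠D ≈ 166.32°
|H| = 1.2419e+06 / 9.0337e+05 ≈ 1.3747
Gain = 20 log₁₀(1.3747) ≈ 2.76 dB
∠H = 133.78° − 166.32° = -32.54°

2.8 dB, -32.5°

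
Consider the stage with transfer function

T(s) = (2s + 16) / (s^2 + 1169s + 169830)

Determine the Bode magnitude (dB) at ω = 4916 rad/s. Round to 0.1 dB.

Substitute s = j4916:
Numerator: 2(j4916) + 16 = 16 + j9832
Denominator: (j4916)^2 + 1169(j4916) + 169830 = -23997226 + j5746804
|N| = √(16² + 9832²) ≈ 9832, ∠N ≈ 89.91°
|D| = √(23997226² + 5746804²) ≈ 2.4676e+07, ∠D ≈ 166.53°
|T| = 9832 / 2.4676e+07 ≈ 0.00039844
Gain = 20 log₁₀(0.00039844) ≈ -67.99 dB

-68.0 dB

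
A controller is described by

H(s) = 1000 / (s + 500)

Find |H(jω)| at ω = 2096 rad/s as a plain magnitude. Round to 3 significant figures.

Substitute s = j2096:
Numerator: 1000 = 1000 + j0
Denominator: (j2096) + 500 = 500 + j2096
|N| = √(1000² + 0²) ≈ 1000, ∠N ≈ 0.00°
|D| = √(500² + 2096²) ≈ 2154.8, ∠D ≈ 76.58°
|H| = 1000 / 2154.8 ≈ 0.46408

0.464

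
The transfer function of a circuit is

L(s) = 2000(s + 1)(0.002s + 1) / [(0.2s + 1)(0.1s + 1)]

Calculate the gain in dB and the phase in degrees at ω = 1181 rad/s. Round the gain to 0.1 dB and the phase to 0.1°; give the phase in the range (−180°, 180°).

At ω = 1181 rad/s:
zero (1 + j1181·1) = 1 + j1181 → |·| ≈ 1181, ∠ ≈ 89.95°
zero (1 + j1181·0.002) = 1 + j2.362 → |·| ≈ 2.565, ∠ ≈ 67.05°
pole (1 + j1181·0.2) = 1 + j236.2 → |·| ≈ 236.2, ∠ ≈ 89.76°
pole (1 + j1181·0.1) = 1 + j118.1 → |·| ≈ 118.1, ∠ ≈ 89.51°
|L| = 2000 · 1181 · 2.565 / (236.2 · 118.1) ≈ 217.19
Gain = 20 log₁₀(217.19) ≈ 46.74 dB
∠L = (89.95° + 67.05°) − (89.76° + 89.51°) = -22.27°

46.7 dB, -22.3°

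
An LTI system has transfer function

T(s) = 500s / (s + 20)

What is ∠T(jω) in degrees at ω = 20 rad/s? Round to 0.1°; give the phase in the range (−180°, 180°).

At s = jω = j20:
zero at origin: s = j20 → |·| = 20, ∠ = 90.00°
pole (s+20): 20 + j20 → |·| = √(20²+20²) = √800 ≈ 28.284, ∠ = arctan(20/20) ≈ 45.00°
∠T = 90.00° − 45.00° = 45.00°

45.0°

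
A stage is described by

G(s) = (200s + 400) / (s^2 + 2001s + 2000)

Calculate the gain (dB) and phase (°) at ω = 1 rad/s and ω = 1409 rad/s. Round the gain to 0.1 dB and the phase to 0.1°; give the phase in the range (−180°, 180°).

Substitute s = j1:
Numerator: 200(j1) + 400 = 400 + j200
Denominator: (j1)^2 + 2001(j1) + 2000 = 1999 + j2001
|N| = √(400² + 200²) ≈ 447.21, ∠N ≈ 26.57°
|D| = √(1999² + 2001²) ≈ 2828.4, ∠D ≈ 45.03°
|G| = 447.21 / 2828.4 ≈ 0.15811
Gain = 20 log₁₀(0.15811) ≈ -16.02 dB
∠G = 26.57° − 45.03° = -18.46°

Substitute s = j1409:
Numerator: 200(j1409) + 400 = 400 + j281800
Denominator: (j1409)^2 + 2001(j1409) + 2000 = -1983281 + j2819409
|N| = √(400² + 281800²) ≈ 2.818e+05, ∠N ≈ 89.92°
|D| = √(1983281² + 2819409²) ≈ 3.4471e+06, ∠D ≈ 125.12°
|G| = 2.818e+05 / 3.4471e+06 ≈ 0.08175
Gain = 20 log₁₀(0.08175) ≈ -21.75 dB
∠G = 89.92° − 125.12° = -35.20°

ω = 1: -16.0 dB, -18.5°; ω = 1409: -21.8 dB, -35.2°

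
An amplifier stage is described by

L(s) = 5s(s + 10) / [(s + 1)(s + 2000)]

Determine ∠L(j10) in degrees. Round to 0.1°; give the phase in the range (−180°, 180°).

50.4°

At s = jω = j10:
zero (s+10): 10 + j10 → |·| = √(10²+10²) = √200 ≈ 14.142, ∠ = arctan(10/10) ≈ 45.00°
zero at origin: s = j10 → |·| = 10, ∠ = 90.00°
pole (s+1): 1 + j10 → |·| = √(1²+10²) = √101 ≈ 10.05, ∠ = arctan(10/1) ≈ 84.29°
pole (s+2000): 2000 + j10 → |·| = √(2000²+10²) = √4000100 ≈ 2000, ∠ = arctan(10/2000) ≈ 0.29°
∠L = 135.00° − 84.58° = 50.42°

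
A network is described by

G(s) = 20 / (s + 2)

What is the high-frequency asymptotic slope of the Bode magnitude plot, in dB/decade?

Each pole contributes −20 dB/decade at high frequency; each zero contributes +20 dB/decade.
Net: 0 zero(s) − 1 pole(s) → -20 dB/decade.

-20 dB/decade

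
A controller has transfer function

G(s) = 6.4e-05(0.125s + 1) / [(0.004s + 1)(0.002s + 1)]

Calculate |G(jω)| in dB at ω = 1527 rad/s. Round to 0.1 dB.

At ω = 1527 rad/s:
zero (1 + j1527·0.125) = 1 + j190.875 → |·| ≈ 190.88, ∠ ≈ 89.70°
pole (1 + j1527·0.004) = 1 + j6.108 → |·| ≈ 6.1893, ∠ ≈ 80.70°
pole (1 + j1527·0.002) = 1 + j3.054 → |·| ≈ 3.2136, ∠ ≈ 71.87°
|G| = 6.4e-05 · 190.88 / (6.1893 · 3.2136) ≈ 0.0006142
Gain = 20 log₁₀(0.0006142) ≈ -64.23 dB

-64.2 dB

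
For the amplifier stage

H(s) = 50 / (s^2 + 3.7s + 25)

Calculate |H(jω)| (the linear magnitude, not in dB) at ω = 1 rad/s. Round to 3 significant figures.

At s = jω = j1:
quadratic: (j1)² + 3.7·j1 + 25 = 24 + j3.7 → |·| ≈ 24.284, ∠ ≈ 8.76°
|H| = 50 / 24.284 ≈ 2.059

2.06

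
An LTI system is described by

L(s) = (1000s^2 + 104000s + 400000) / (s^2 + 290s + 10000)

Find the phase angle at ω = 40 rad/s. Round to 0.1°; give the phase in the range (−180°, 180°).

52.0°

Substitute s = j40:
Numerator: 1000(j40)^2 + 104000(j40) + 400000 = -1200000 + j4160000
Denominator: (j40)^2 + 290(j40) + 10000 = 8400 + j11600
|N| = √(1200000² + 4160000²) ≈ 4.3296e+06, ∠N ≈ 106.09°
|D| = √(8400² + 11600²) ≈ 14322, ∠D ≈ 54.09°
∠L = 106.09° − 54.09° = 52.00°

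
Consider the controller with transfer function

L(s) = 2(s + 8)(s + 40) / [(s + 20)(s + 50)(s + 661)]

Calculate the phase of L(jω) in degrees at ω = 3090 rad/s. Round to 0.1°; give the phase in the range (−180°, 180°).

-77.5°

At s = jω = j3090:
zero (s+8): 8 + j3090 → |·| = √(8²+3090²) = √9548164 ≈ 3090, ∠ = arctan(3090/8) ≈ 89.85°
zero (s+40): 40 + j3090 → |·| = √(40²+3090²) = √9549700 ≈ 3090.3, ∠ = arctan(3090/40) ≈ 89.26°
pole (s+20): 20 + j3090 → |·| = √(20²+3090²) = √9548500 ≈ 3090.1, ∠ = arctan(3090/20) ≈ 89.63°
pole (s+50): 50 + j3090 → |·| = √(50²+3090²) = √9550600 ≈ 3090.4, ∠ = arctan(3090/50) ≈ 89.07°
pole (s+661): 661 + j3090 → |·| = √(661²+3090²) = √9985021 ≈ 3159.9, ∠ = arctan(3090/661) ≈ 77.93°
∠L = 179.11° − 256.63° = -77.52°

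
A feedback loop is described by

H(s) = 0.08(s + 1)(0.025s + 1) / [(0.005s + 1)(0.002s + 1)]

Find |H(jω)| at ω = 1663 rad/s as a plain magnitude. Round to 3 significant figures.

At ω = 1663 rad/s:
zero (1 + j1663·1) = 1 + j1663 → |·| ≈ 1663, ∠ ≈ 89.97°
zero (1 + j1663·0.025) = 1 + j41.575 → |·| ≈ 41.587, ∠ ≈ 88.62°
pole (1 + j1663·0.005) = 1 + j8.315 → |·| ≈ 8.3749, ∠ ≈ 83.14°
pole (1 + j1663·0.002) = 1 + j3.326 → |·| ≈ 3.4731, ∠ ≈ 73.27°
|H| = 0.08 · 1663 · 41.587 / (8.3749 · 3.4731) ≈ 190.21

190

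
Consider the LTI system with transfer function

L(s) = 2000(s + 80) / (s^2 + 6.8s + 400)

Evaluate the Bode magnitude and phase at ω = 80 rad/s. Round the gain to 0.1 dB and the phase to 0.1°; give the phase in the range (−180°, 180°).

At s = jω = j80:
zero (s+80): 80 + j80 → |·| = √(80²+80²) = √12800 ≈ 113.14, ∠ = arctan(80/80) ≈ 45.00°
quadratic: (j80)² + 6.8·j80 + 400 = -6000 + j544 → |·| ≈ 6024.6, ∠ ≈ 174.82°
|L| = 2000 · 113.14 / 6024.6 ≈ 37.559
Gain = 20 log₁₀(37.559) ≈ 31.49 dB
∠L = 45.00° − 174.82° = -129.82°

31.5 dB, -129.8°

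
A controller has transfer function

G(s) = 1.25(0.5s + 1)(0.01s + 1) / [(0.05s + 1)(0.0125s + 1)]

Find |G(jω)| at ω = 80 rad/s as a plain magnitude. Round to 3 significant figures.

11.0

At ω = 80 rad/s:
zero (1 + j80·0.5) = 1 + j40 → |·| ≈ 40.012, ∠ ≈ 88.57°
zero (1 + j80·0.01) = 1 + j0.8 → |·| ≈ 1.2806, ∠ ≈ 38.66°
pole (1 + j80·0.05) = 1 + j4 → |·| ≈ 4.1231, ∠ ≈ 75.96°
pole (1 + j80·0.0125) = 1 + j1 → |·| ≈ 1.4142, ∠ ≈ 45.00°
|G| = 1.25 · 40.012 · 1.2806 / (4.1231 · 1.4142) ≈ 10.984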